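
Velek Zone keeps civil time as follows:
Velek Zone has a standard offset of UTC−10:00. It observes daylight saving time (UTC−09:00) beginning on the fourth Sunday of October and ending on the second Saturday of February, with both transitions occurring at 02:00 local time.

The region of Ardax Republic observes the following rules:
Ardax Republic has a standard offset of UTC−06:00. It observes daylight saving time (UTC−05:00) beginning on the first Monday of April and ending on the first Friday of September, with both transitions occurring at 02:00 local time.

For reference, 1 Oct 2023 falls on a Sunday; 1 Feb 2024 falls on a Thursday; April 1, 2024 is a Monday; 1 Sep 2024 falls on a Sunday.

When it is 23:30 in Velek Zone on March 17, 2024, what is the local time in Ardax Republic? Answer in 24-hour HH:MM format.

1 October 2023 is a Sunday, so the first Sunday is October 1 and the fourth is October 22.
1 February 2024 is a Thursday, so the first Saturday is February 3 and the second is February 10.
Daylight saving runs 22 October 2023 – 10 February 2024; March 17, 2024 is outside that window, so Velek Zone is on standard time at UTC−10:00.
23:30 Velek Zone + 10h = 09:30 UTC (rolling into the next day, 18 March 2024).
1 April 2024 is a Monday, so the first Monday is April 1.
1 September 2024 is a Sunday, so the first Friday is September 6.
At the standard offset (UTC−06:00), 09:30 UTC − 6h = 03:30 Ardax Republic standard time.
The standard-time date in Ardax Republic, March 18, 2024, does not fall between 1 April and 6 September, so daylight saving is not in effect and Ardax Republic is at UTC−06:00.
09:30 UTC − 6h = 03:30 Ardax Republic.

03:30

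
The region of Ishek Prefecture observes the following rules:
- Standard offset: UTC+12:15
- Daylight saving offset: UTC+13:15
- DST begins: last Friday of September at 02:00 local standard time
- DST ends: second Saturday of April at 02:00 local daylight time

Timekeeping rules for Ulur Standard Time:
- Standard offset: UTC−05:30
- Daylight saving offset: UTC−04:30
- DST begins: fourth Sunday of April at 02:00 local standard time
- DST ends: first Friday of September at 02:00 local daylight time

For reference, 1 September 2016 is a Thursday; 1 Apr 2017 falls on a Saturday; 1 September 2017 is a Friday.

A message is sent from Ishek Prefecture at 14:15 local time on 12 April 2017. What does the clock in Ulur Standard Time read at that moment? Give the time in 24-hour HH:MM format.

1 September 2016 is a Thursday, so Fridays fall on 2, 9, 16, 23, 30; the last is September 30.
1 April 2017 is a Saturday, so the first Saturday is April 1 and the second is April 8.
12 April 2017 does not fall between 30 September 2016 and 8 April 2017, so daylight saving is not in effect and Ishek Prefecture is at UTC+12:15.
14:15 Ishek Prefecture − 12h15m = 02:00 UTC.
1 April 2017 is a Saturday, so the first Sunday is April 2 and the fourth is April 23.
1 September 2017 is a Friday, so the first Friday is September 1.
At the standard offset (UTC−05:30), 02:00 UTC − 5h30m = 20:30 Ulur Standard Time standard time (rolling into the previous day, 11 April 2017).
The standard-time date in Ulur Standard Time, 11 April 2017, does not fall between 23 April and 1 September, so daylight saving is not in effect and Ulur Standard Time is at UTC−05:30.
02:00 UTC − 5h30m = 20:30 Ulur Standard Time (rolling into the previous day, 11 April 2017).

20:30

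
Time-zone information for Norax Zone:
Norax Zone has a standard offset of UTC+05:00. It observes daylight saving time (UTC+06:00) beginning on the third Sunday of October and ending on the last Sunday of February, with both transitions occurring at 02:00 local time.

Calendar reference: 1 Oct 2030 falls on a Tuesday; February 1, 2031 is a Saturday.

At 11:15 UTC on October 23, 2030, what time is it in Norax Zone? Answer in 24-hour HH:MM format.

17:15

1 October 2030 is a Tuesday, so the first Sunday is October 6 and the third is October 20.
1 February 2031 is a Saturday, so Sundays fall on 2, 9, 16, 23; the last is February 23.
At the standard offset (UTC+05:00), 11:15 UTC + 5h = 16:15 Norax Zone standard time.
The standard-time date in Norax Zone, October 23, 2030, falls between 20 October 2030 and 23 February 2031, so daylight saving is in effect and Norax Zone is at UTC+06:00.
11:15 UTC + 6h = 17:15 local.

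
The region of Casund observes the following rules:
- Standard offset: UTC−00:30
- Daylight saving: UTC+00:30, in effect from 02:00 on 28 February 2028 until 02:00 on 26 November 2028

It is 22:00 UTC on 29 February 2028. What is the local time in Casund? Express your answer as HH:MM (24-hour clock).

At the standard offset (UTC−00:30), 22:00 UTC − 0h30m = 21:30 Casund standard time.
The standard-time date in Casund, 29 February 2028, lies within the daylight-saving period (28 February – 26 November), so Casund is on daylight time, UTC+00:30.
22:00 UTC + 0h30m = 22:30 local.

22:30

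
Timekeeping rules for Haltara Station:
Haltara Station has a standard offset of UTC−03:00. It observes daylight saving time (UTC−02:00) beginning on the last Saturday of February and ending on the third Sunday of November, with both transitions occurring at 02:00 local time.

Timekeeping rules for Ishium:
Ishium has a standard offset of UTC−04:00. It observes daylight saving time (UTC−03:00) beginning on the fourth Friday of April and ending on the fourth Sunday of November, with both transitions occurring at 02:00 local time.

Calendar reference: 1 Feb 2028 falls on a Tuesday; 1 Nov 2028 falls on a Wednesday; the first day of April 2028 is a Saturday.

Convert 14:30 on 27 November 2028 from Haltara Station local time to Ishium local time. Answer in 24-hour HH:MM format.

1 February 2028 is a Tuesday, so Saturdays fall on 5, 12, 19, 26; the last is February 26.
1 November 2028 is a Wednesday, so the first Sunday is November 5 and the third is November 19.
Daylight saving runs 26 February – 19 November; 27 November 2028 is outside that window, so Haltara Station is on standard time at UTC−03:00.
14:30 Haltara Station + 3h = 17:30 UTC.
1 April 2028 is a Saturday, so the first Friday is April 7 and the fourth is April 28.
1 November 2028 is a Wednesday, so the first Sunday is November 5 and the fourth is November 26.
At the standard offset (UTC−04:00), 17:30 UTC − 4h = 13:30 Ishium standard time.
The standard-time date in Ishium, 27 November 2028, is outside the daylight-saving period (28 April – 26 November), so Ishium is on standard time, UTC−04:00.
17:30 UTC − 4h = 13:30 Ishium.

13:30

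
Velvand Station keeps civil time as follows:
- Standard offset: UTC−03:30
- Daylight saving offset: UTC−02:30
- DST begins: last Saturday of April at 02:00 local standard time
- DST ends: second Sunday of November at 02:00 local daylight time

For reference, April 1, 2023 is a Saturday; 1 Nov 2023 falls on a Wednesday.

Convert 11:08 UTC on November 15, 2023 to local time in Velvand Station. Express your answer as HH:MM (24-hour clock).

1 April 2023 is a Saturday, so Saturdays fall on 1, 8, 15, 22, 29; the last is April 29.
1 November 2023 is a Wednesday, so the first Sunday is November 5 and the second is November 12.
At the standard offset (UTC−03:30), 11:08 UTC − 3h30m = 07:38 Velvand Station standard time.
The standard-time date in Velvand Station, November 15, 2023, does not fall between 29 April and 12 November, so daylight saving is not in effect and Velvand Station is at UTC−03:30.
11:08 UTC − 3h30m = 07:38 local.

07:38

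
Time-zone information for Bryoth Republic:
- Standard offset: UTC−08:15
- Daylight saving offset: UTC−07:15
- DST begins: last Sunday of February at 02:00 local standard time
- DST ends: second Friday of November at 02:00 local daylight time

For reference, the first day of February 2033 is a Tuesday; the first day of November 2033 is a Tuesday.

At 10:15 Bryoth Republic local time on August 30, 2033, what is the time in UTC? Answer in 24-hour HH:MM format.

17:30

1 February 2033 is a Tuesday, so Sundays fall on 6, 13, 20, 27; the last is February 27.
1 November 2033 is a Tuesday, so the first Friday is November 4 and the second is November 11.
August 30, 2033 falls between 27 February and 11 November, so daylight saving is in effect and Bryoth Republic is at UTC−07:15.
10:15 local + 7h15m = 17:30 UTC.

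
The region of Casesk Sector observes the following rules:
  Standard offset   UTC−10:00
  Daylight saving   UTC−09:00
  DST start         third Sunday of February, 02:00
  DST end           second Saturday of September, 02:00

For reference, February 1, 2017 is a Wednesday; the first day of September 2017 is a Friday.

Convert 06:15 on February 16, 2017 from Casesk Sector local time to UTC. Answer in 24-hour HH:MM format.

1 February 2017 is a Wednesday, so the first Sunday is February 5 and the third is February 19.
1 September 2017 is a Friday, so the first Saturday is September 2 and the second is September 9.
February 16, 2017 is outside the daylight-saving period (19 February – 9 September), so Casesk Sector is on standard time, UTC−10:00.
06:15 local + 10h = 16:15 UTC.

16:15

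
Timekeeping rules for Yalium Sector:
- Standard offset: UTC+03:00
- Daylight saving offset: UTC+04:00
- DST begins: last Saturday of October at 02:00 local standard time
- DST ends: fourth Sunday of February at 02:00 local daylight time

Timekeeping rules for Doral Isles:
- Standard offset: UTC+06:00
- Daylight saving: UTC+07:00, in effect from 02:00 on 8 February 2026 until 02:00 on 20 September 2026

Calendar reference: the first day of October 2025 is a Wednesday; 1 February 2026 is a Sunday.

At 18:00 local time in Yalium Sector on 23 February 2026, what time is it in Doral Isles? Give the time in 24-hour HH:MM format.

22:00

1 October 2025 is a Wednesday, so Saturdays fall on 4, 11, 18, 25; the last is October 25.
1 February 2026 is a Sunday, so the first Sunday is February 1 and the fourth is February 22.
23 February 2026 does not fall between 25 October 2025 and 22 February 2026, so daylight saving is not in effect and Yalium Sector is at UTC+03:00.
18:00 Yalium Sector − 3h = 15:00 UTC.
At the standard offset (UTC+06:00), 15:00 UTC + 6h = 21:00 Doral Isles standard time.
The standard-time date in Doral Isles, 23 February 2026, lies within the daylight-saving period (8 February – 20 September), so Doral Isles is on daylight time, UTC+07:00.
15:00 UTC + 7h = 22:00 Doral Isles.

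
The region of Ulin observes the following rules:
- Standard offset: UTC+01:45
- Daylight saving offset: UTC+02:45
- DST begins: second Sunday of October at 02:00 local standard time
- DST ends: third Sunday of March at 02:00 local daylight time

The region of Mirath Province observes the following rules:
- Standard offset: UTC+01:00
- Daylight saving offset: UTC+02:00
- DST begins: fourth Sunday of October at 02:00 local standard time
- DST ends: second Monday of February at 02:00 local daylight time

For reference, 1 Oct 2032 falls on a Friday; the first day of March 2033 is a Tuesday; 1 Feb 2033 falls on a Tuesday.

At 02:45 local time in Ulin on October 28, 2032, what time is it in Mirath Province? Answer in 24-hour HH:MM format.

02:00

1 October 2032 is a Friday, so the first Sunday is October 3 and the second is October 10.
1 March 2033 is a Tuesday, so the first Sunday is March 6 and the third is March 20.
October 28, 2032 falls between 10 October 2032 and 20 March 2033, so daylight saving is in effect and Ulin is at UTC+02:45.
02:45 Ulin − 2h45m = 00:00 UTC.
1 October 2032 is a Friday, so the first Sunday is October 3 and the fourth is October 24.
1 February 2033 is a Tuesday, so the first Monday is February 7 and the second is February 14.
At the standard offset (UTC+01:00), 00:00 UTC + 1h = 01:00 Mirath Province standard time.
The standard-time date in Mirath Province, October 28, 2032, lies within the daylight-saving period (24 October 2032 – 14 February 2033), so Mirath Province is on daylight time, UTC+02:00.
00:00 UTC + 2h = 02:00 Mirath Province.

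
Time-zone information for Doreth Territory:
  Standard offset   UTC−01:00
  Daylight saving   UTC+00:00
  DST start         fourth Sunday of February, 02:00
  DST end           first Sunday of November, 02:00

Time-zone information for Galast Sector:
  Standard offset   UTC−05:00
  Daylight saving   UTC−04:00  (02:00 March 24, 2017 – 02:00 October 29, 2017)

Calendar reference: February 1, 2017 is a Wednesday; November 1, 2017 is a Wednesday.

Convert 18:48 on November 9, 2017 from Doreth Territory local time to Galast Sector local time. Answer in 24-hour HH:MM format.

1 February 2017 is a Wednesday, so the first Sunday is February 5 and the fourth is February 26.
1 November 2017 is a Wednesday, so the first Sunday is November 5.
November 9, 2017 is outside the daylight-saving period (26 February – 5 November), so Doreth Territory is on standard time, UTC−01:00.
18:48 Doreth Territory + 1h = 19:48 UTC.
At the standard offset (UTC−05:00), 19:48 UTC − 5h = 14:48 Galast Sector standard time.
The standard-time date in Galast Sector, November 9, 2017, is outside the daylight-saving period (24 March – 29 October), so Galast Sector is on standard time, UTC−05:00.
19:48 UTC − 5h = 14:48 Galast Sector.

14:48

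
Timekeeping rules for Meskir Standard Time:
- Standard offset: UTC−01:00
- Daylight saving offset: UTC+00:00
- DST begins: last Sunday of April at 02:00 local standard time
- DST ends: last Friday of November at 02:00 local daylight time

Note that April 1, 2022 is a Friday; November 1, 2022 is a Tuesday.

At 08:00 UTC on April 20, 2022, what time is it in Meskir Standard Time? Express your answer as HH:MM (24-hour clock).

07:00

1 April 2022 is a Friday, so Sundays fall on 3, 10, 17, 24; the last is April 24.
1 November 2022 is a Tuesday, so Fridays fall on 4, 11, 18, 25; the last is November 25.
At the standard offset (UTC−01:00), 08:00 UTC − 1h = 07:00 Meskir Standard Time standard time.
The standard-time date in Meskir Standard Time, April 20, 2022, is outside the daylight-saving period (24 April – 25 November), so Meskir Standard Time is on standard time, UTC−01:00.
08:00 UTC − 1h = 07:00 local.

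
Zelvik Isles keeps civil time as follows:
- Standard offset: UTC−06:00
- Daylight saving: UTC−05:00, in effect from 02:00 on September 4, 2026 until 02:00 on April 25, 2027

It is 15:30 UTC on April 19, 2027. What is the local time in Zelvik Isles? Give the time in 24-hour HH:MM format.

10:30

At the standard offset (UTC−06:00), 15:30 UTC − 6h = 09:30 Zelvik Isles standard time.
The standard-time date in Zelvik Isles, April 19, 2027, lies within the daylight-saving period (4 September 2026 – 25 April 2027), so Zelvik Isles is on daylight time, UTC−05:00.
15:30 UTC − 5h = 10:30 local.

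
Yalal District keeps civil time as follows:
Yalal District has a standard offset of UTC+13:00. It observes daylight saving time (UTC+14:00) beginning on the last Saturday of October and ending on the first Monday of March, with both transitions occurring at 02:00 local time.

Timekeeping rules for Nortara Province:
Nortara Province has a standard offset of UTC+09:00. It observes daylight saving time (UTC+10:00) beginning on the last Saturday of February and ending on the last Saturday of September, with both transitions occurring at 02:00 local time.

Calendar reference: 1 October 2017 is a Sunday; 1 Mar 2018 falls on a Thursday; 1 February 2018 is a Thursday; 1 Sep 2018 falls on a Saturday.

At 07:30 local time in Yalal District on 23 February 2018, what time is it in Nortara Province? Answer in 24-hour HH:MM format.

02:30

1 October 2017 is a Sunday, so Saturdays fall on 7, 14, 21, 28; the last is October 28.
1 March 2018 is a Thursday, so the first Monday is March 5.
Daylight saving runs 28 October 2017 – 5 March 2018; 23 February 2018 is inside that window, so Yalal District is at UTC+14:00.
07:30 Yalal District − 14h = 17:30 UTC (rolling into the previous day, 22 February 2018).
1 February 2018 is a Thursday, so Saturdays fall on 3, 10, 17, 24; the last is February 24.
1 September 2018 is a Saturday, so Saturdays fall on 1, 8, 15, 22, 29; the last is September 29.
At the standard offset (UTC+09:00), 17:30 UTC + 9h = 02:30 Nortara Province standard time (rolling into the next day, 23 February 2018).
The standard-time date in Nortara Province, 23 February 2018, is outside the daylight-saving period (24 February – 29 September), so Nortara Province is on standard time, UTC+09:00.
17:30 UTC + 9h = 02:30 Nortara Province (rolling into the next day, 23 February 2018).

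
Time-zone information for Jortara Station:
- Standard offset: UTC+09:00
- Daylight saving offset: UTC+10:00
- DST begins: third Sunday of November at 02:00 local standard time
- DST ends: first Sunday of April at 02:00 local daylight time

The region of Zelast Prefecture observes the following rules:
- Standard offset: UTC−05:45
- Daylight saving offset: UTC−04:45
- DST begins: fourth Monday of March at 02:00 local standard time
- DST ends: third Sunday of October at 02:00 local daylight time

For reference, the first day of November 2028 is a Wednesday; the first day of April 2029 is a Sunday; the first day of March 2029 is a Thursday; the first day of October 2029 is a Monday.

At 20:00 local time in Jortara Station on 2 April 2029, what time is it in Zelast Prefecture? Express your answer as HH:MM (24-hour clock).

06:15

1 November 2028 is a Wednesday, so the first Sunday is November 5 and the third is November 19.
1 April 2029 is a Sunday, so the first Sunday is April 1.
Daylight saving runs 19 November 2028 – 1 April 2029; 2 April 2029 is outside that window, so Jortara Station is on standard time at UTC+09:00.
20:00 Jortara Station − 9h = 11:00 UTC.
1 March 2029 is a Thursday, so the first Monday is March 5 and the fourth is March 26.
1 October 2029 is a Monday, so the first Sunday is October 7 and the third is October 21.
At the standard offset (UTC−05:45), 11:00 UTC − 5h45m = 05:15 Zelast Prefecture standard time.
The standard-time date in Zelast Prefecture, 2 April 2029, falls between 26 March and 21 October, so daylight saving is in effect and Zelast Prefecture is at UTC−04:45.
11:00 UTC − 4h45m = 06:15 Zelast Prefecture.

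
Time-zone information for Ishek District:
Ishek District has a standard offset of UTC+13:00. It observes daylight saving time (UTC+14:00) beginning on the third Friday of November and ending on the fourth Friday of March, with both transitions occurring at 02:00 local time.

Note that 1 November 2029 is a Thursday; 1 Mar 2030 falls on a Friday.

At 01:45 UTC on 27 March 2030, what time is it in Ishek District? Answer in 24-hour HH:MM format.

14:45

1 November 2029 is a Thursday, so the first Friday is November 2 and the third is November 16.
1 March 2030 is a Friday, so the first Friday is March 1 and the fourth is March 22.
At the standard offset (UTC+13:00), 01:45 UTC + 13h = 14:45 Ishek District standard time.
The standard-time date in Ishek District, 27 March 2030, does not fall between 16 November 2029 and 22 March 2030, so daylight saving is not in effect and Ishek District is at UTC+13:00.
01:45 UTC + 13h = 14:45 local.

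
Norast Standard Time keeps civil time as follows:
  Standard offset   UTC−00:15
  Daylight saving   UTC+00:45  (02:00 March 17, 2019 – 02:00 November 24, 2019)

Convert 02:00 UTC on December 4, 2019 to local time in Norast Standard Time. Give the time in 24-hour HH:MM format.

At the standard offset (UTC−00:15), 02:00 UTC − 0h15m = 01:45 Norast Standard Time standard time.
Daylight saving runs 17 March – 24 November; the standard-time date in Norast Standard Time, December 4, 2019, is outside that window, so Norast Standard Time is on standard time at UTC−00:15.
02:00 UTC − 0h15m = 01:45 local.

01:45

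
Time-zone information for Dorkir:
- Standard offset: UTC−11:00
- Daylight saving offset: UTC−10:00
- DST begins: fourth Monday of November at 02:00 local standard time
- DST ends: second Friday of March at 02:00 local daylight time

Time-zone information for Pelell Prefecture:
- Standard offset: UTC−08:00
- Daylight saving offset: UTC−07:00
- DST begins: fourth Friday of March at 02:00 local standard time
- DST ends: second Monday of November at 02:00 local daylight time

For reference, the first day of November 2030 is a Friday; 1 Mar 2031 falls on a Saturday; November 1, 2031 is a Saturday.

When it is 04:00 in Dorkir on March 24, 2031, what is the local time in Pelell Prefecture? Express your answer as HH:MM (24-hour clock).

1 November 2030 is a Friday, so the first Monday is November 4 and the fourth is November 25.
1 March 2031 is a Saturday, so the first Friday is March 7 and the second is March 14.
Daylight saving runs 25 November 2030 – 14 March 2031; March 24, 2031 is outside that window, so Dorkir is on standard time at UTC−11:00.
04:00 Dorkir + 11h = 15:00 UTC.
1 March 2031 is a Saturday, so the first Friday is March 7 and the fourth is March 28.
1 November 2031 is a Saturday, so the first Monday is November 3 and the second is November 10.
At the standard offset (UTC−08:00), 15:00 UTC − 8h = 07:00 Pelell Prefecture standard time.
Daylight saving runs 28 March – 10 November; the standard-time date in Pelell Prefecture, March 24, 2031, is outside that window, so Pelell Prefecture is on standard time at UTC−08:00.
15:00 UTC − 8h = 07:00 Pelell Prefecture.

07:00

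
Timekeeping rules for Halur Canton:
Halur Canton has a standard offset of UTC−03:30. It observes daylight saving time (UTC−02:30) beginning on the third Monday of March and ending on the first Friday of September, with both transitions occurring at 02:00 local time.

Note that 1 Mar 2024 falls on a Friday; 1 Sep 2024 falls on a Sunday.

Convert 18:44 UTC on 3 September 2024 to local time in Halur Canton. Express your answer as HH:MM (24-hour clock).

1 March 2024 is a Friday, so the first Monday is March 4 and the third is March 18.
1 September 2024 is a Sunday, so the first Friday is September 6.
At the standard offset (UTC−03:30), 18:44 UTC − 3h30m = 15:14 Halur Canton standard time.
Daylight saving runs 18 March – 6 September; the standard-time date in Halur Canton, 3 September 2024, is inside that window, so Halur Canton is at UTC−02:30.
18:44 UTC − 2h30m = 16:14 local.

16:14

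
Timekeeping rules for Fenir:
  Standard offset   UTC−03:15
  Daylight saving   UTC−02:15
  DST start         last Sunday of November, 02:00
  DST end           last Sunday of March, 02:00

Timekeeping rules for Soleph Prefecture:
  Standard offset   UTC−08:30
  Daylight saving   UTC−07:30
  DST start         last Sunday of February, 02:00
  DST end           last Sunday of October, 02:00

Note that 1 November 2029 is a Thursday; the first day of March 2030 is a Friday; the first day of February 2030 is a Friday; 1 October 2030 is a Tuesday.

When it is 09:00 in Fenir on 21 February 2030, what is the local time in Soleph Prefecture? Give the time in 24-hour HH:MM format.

1 November 2029 is a Thursday, so Sundays fall on 4, 11, 18, 25; the last is November 25.
1 March 2030 is a Friday, so Sundays fall on 3, 10, 17, 24, 31; the last is March 31.
Daylight saving runs 25 November 2029 – 31 March 2030; 21 February 2030 is inside that window, so Fenir is at UTC−02:15.
09:00 Fenir + 2h15m = 11:15 UTC.
1 February 2030 is a Friday, so Sundays fall on 3, 10, 17, 24; the last is February 24.
1 October 2030 is a Tuesday, so Sundays fall on 6, 13, 20, 27; the last is October 27.
At the standard offset (UTC−08:30), 11:15 UTC − 8h30m = 02:45 Soleph Prefecture standard time.
Daylight saving runs 24 February – 27 October; the standard-time date in Soleph Prefecture, 21 February 2030, is outside that window, so Soleph Prefecture is on standard time at UTC−08:30.
11:15 UTC − 8h30m = 02:45 Soleph Prefecture.

02:45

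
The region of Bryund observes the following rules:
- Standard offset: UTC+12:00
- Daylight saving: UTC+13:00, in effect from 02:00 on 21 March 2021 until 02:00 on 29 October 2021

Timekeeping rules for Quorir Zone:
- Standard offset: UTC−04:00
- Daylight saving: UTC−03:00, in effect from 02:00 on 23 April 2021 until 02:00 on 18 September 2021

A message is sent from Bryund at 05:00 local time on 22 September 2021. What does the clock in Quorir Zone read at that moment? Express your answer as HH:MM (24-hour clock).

12:00

22 September 2021 falls between 21 March and 29 October, so daylight saving is in effect and Bryund is at UTC+13:00.
05:00 Bryund − 13h = 16:00 UTC (rolling into the previous day, 21 September 2021).
At the standard offset (UTC−04:00), 16:00 UTC − 4h = 12:00 Quorir Zone standard time.
The standard-time date in Quorir Zone, 21 September 2021, does not fall between 23 April and 18 September, so daylight saving is not in effect and Quorir Zone is at UTC−04:00.
16:00 UTC − 4h = 12:00 Quorir Zone.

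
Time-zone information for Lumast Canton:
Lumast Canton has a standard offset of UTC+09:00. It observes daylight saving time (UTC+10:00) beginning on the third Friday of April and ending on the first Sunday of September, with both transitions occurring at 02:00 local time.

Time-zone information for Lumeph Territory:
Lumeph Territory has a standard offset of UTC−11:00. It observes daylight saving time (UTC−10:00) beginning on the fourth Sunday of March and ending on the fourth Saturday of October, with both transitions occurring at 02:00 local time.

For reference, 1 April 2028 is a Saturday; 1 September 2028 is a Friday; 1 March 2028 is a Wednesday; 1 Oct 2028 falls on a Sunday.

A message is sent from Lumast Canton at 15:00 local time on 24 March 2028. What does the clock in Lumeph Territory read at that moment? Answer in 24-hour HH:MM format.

19:00

1 April 2028 is a Saturday, so the first Friday is April 7 and the third is April 21.
1 September 2028 is a Friday, so the first Sunday is September 3.
24 March 2028 is outside the daylight-saving period (21 April – 3 September), so Lumast Canton is on standard time, UTC+09:00.
15:00 Lumast Canton − 9h = 06:00 UTC.
1 March 2028 is a Wednesday, so the first Sunday is March 5 and the fourth is March 26.
1 October 2028 is a Sunday, so the first Saturday is October 7 and the fourth is October 28.
At the standard offset (UTC−11:00), 06:00 UTC − 11h = 19:00 Lumeph Territory standard time (rolling into the previous day, 23 March 2028).
The standard-time date in Lumeph Territory, 23 March 2028, does not fall between 26 March and 28 October, so daylight saving is not in effect and Lumeph Territory is at UTC−11:00.
06:00 UTC − 11h = 19:00 Lumeph Territory (rolling into the previous day, 23 March 2028).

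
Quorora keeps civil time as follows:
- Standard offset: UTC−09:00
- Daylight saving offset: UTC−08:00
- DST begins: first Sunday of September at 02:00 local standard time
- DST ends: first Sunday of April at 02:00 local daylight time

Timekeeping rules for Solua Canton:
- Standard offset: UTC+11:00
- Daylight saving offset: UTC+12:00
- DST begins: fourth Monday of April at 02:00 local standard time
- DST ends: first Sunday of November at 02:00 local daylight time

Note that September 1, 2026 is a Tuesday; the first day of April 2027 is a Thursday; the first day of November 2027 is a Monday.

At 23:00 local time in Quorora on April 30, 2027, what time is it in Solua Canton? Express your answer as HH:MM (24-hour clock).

1 September 2026 is a Tuesday, so the first Sunday is September 6.
1 April 2027 is a Thursday, so the first Sunday is April 4.
April 30, 2027 does not fall between 6 September 2026 and 4 April 2027, so daylight saving is not in effect and Quorora is at UTC−09:00.
23:00 Quorora + 9h = 08:00 UTC (rolling into the next day, 1 May 2027).
1 April 2027 is a Thursday, so the first Monday is April 5 and the fourth is April 26.
1 November 2027 is a Monday, so the first Sunday is November 7.
At the standard offset (UTC+11:00), 08:00 UTC + 11h = 19:00 Solua Canton standard time.
The standard-time date in Solua Canton, May 1, 2027, lies within the daylight-saving period (26 April – 7 November), so Solua Canton is on daylight time, UTC+12:00.
08:00 UTC + 12h = 20:00 Solua Canton.

20:00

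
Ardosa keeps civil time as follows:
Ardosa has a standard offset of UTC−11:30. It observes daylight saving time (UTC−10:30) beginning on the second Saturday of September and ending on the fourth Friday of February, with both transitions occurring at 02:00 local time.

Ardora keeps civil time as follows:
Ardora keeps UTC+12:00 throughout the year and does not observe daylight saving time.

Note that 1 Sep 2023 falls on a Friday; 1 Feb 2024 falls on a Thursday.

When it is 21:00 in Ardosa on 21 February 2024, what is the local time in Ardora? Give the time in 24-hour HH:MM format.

1 September 2023 is a Friday, so the first Saturday is September 2 and the second is September 9.
1 February 2024 is a Thursday, so the first Friday is February 2 and the fourth is February 23.
21 February 2024 falls between 9 September 2023 and 23 February 2024, so daylight saving is in effect and Ardosa is at UTC−10:30.
21:00 Ardosa + 10h30m = 07:30 UTC (rolling into the next day, 22 February 2024).
Ardora has no daylight saving, so its offset is UTC+12:00 year-round.
07:30 UTC + 12h = 19:30 Ardora.

19:30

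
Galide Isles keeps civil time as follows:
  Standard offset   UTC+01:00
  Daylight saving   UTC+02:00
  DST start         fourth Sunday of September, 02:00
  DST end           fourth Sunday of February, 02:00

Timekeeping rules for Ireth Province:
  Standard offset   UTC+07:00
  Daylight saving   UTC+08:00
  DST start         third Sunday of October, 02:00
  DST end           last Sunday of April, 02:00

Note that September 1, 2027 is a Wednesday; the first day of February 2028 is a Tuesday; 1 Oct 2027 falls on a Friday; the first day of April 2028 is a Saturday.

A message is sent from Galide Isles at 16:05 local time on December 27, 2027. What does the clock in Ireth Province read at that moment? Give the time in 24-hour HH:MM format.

22:05

1 September 2027 is a Wednesday, so the first Sunday is September 5 and the fourth is September 26.
1 February 2028 is a Tuesday, so the first Sunday is February 6 and the fourth is February 27.
December 27, 2027 falls between 26 September 2027 and 27 February 2028, so daylight saving is in effect and Galide Isles is at UTC+02:00.
16:05 Galide Isles − 2h = 14:05 UTC.
1 October 2027 is a Friday, so the first Sunday is October 3 and the third is October 17.
1 April 2028 is a Saturday, so Sundays fall on 2, 9, 16, 23, 30; the last is April 30.
At the standard offset (UTC+07:00), 14:05 UTC + 7h = 21:05 Ireth Province standard time.
Daylight saving runs 17 October 2027 – 30 April 2028; the standard-time date in Ireth Province, December 27, 2027, is inside that window, so Ireth Province is at UTC+08:00.
14:05 UTC + 8h = 22:05 Ireth Province.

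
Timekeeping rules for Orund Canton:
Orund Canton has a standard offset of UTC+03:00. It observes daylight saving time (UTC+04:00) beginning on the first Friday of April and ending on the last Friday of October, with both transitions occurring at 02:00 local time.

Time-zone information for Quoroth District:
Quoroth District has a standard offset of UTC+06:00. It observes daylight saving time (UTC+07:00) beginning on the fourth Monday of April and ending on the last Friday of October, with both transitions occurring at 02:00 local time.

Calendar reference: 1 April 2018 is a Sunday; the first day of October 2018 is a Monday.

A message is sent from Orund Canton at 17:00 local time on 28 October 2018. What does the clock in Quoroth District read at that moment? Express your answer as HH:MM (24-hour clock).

1 April 2018 is a Sunday, so the first Friday is April 6.
1 October 2018 is a Monday, so Fridays fall on 5, 12, 19, 26; the last is October 26.
28 October 2018 does not fall between 6 April and 26 October, so daylight saving is not in effect and Orund Canton is at UTC+03:00.
17:00 Orund Canton − 3h = 14:00 UTC.
1 April 2018 is a Sunday, so the first Monday is April 2 and the fourth is April 23.
1 October 2018 is a Monday, so Fridays fall on 5, 12, 19, 26; the last is October 26.
At the standard offset (UTC+06:00), 14:00 UTC + 6h = 20:00 Quoroth District standard time.
Daylight saving runs 23 April – 26 October; the standard-time date in Quoroth District, 28 October 2018, is outside that window, so Quoroth District is on standard time at UTC+06:00.
14:00 UTC + 6h = 20:00 Quoroth District.

20:00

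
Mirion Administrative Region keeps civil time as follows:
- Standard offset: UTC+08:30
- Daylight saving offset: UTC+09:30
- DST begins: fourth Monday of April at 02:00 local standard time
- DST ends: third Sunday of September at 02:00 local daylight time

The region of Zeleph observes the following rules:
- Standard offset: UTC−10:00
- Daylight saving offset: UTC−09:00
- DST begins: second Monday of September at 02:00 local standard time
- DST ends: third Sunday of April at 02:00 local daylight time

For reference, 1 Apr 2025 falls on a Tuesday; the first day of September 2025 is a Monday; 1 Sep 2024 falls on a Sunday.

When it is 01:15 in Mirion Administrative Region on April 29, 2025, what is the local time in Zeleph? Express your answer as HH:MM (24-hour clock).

1 April 2025 is a Tuesday, so the first Monday is April 7 and the fourth is April 28.
1 September 2025 is a Monday, so the first Sunday is September 7 and the third is September 21.
Daylight saving runs 28 April – 21 September; April 29, 2025 is inside that window, so Mirion Administrative Region is at UTC+09:30.
01:15 Mirion Administrative Region − 9h30m = 15:45 UTC (rolling into the previous day, 28 April 2025).
1 September 2024 is a Sunday, so the first Monday is September 2 and the second is September 9.
1 April 2025 is a Tuesday, so the first Sunday is April 6 and the third is April 20.
At the standard offset (UTC−10:00), 15:45 UTC − 10h = 05:45 Zeleph standard time.
The standard-time date in Zeleph, April 28, 2025, does not fall between 9 September 2024 and 20 April 2025, so daylight saving is not in effect and Zeleph is at UTC−10:00.
15:45 UTC − 10h = 05:45 Zeleph.

05:45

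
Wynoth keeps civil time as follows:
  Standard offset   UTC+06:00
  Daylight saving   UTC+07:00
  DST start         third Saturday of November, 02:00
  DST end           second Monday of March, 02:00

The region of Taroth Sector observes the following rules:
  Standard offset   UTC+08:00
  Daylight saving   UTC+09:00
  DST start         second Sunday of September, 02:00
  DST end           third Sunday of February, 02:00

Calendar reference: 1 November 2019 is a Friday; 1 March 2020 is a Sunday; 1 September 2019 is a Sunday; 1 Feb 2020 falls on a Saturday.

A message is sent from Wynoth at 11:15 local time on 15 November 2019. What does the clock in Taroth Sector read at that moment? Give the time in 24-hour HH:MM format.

14:15

1 November 2019 is a Friday, so the first Saturday is November 2 and the third is November 16.
1 March 2020 is a Sunday, so the first Monday is March 2 and the second is March 9.
15 November 2019 does not fall between 16 November 2019 and 9 March 2020, so daylight saving is not in effect and Wynoth is at UTC+06:00.
11:15 Wynoth − 6h = 05:15 UTC.
1 September 2019 is a Sunday, so the first Sunday is September 1 and the second is September 8.
1 February 2020 is a Saturday, so the first Sunday is February 2 and the third is February 16.
At the standard offset (UTC+08:00), 05:15 UTC + 8h = 13:15 Taroth Sector standard time.
Daylight saving runs 8 September 2019 – 16 February 2020; the standard-time date in Taroth Sector, 15 November 2019, is inside that window, so Taroth Sector is at UTC+09:00.
05:15 UTC + 9h = 14:15 Taroth Sector.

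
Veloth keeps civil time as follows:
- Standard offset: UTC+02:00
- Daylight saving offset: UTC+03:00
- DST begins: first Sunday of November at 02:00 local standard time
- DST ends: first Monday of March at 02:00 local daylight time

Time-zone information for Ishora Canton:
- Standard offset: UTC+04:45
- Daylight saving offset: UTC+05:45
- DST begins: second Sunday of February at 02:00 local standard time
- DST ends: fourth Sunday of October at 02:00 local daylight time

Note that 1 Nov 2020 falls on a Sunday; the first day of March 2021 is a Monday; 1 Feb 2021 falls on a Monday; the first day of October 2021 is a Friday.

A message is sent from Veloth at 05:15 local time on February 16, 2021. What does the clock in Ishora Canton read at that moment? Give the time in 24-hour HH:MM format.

1 November 2020 is a Sunday, so the first Sunday is November 1.
1 March 2021 is a Monday, so the first Monday is March 1.
February 16, 2021 lies within the daylight-saving period (1 November 2020 – 1 March 2021), so Veloth is on daylight time, UTC+03:00.
05:15 Veloth − 3h = 02:15 UTC.
1 February 2021 is a Monday, so the first Sunday is February 7 and the second is February 14.
1 October 2021 is a Friday, so the first Sunday is October 3 and the fourth is October 24.
At the standard offset (UTC+04:45), 02:15 UTC + 4h45m = 07:00 Ishora Canton standard time.
Daylight saving runs 14 February – 24 October; the standard-time date in Ishora Canton, February 16, 2021, is inside that window, so Ishora Canton is at UTC+05:45.
02:15 UTC + 5h45m = 08:00 Ishora Canton.

08:00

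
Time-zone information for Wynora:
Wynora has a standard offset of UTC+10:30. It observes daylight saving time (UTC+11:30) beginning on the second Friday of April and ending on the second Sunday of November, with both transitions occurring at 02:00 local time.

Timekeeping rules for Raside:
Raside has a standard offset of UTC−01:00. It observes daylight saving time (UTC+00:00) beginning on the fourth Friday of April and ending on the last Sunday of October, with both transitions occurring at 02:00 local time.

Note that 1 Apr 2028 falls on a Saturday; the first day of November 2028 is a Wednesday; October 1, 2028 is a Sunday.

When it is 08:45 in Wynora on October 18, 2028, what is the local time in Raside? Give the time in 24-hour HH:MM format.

1 April 2028 is a Saturday, so the first Friday is April 7 and the second is April 14.
1 November 2028 is a Wednesday, so the first Sunday is November 5 and the second is November 12.
October 18, 2028 lies within the daylight-saving period (14 April – 12 November), so Wynora is on daylight time, UTC+11:30.
08:45 Wynora − 11h30m = 21:15 UTC (rolling into the previous day, 17 October 2028).
1 April 2028 is a Saturday, so the first Friday is April 7 and the fourth is April 28.
1 October 2028 is a Sunday, so Sundays fall on 1, 8, 15, 22, 29; the last is October 29.
At the standard offset (UTC−01:00), 21:15 UTC − 1h = 20:15 Raside standard time.
Daylight saving runs 28 April – 29 October; the standard-time date in Raside, October 17, 2028, is inside that window, so Raside is at UTC+00:00.
21:15 UTC + 0h = 21:15 Raside.

21:15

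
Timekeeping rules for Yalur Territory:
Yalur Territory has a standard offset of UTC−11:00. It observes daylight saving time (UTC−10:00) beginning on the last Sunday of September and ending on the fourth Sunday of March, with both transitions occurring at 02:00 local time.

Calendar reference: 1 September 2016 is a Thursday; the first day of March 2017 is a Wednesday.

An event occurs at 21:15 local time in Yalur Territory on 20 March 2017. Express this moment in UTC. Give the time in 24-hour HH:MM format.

07:15

1 September 2016 is a Thursday, so Sundays fall on 4, 11, 18, 25; the last is September 25.
1 March 2017 is a Wednesday, so the first Sunday is March 5 and the fourth is March 26.
Daylight saving runs 25 September 2016 – 26 March 2017; 20 March 2017 is inside that window, so Yalur Territory is at UTC−10:00.
21:15 local + 10h = 07:15 UTC (rolling into the next day, 21 March 2017).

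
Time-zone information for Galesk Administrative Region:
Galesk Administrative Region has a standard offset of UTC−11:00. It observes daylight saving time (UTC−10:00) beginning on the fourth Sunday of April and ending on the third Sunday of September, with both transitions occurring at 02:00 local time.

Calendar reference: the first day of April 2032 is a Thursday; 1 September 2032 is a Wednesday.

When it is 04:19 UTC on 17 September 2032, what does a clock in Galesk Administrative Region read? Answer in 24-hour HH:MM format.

1 April 2032 is a Thursday, so the first Sunday is April 4 and the fourth is April 25.
1 September 2032 is a Wednesday, so the first Sunday is September 5 and the third is September 19.
At the standard offset (UTC−11:00), 04:19 UTC − 11h = 17:19 Galesk Administrative Region standard time (rolling into the previous day, 16 September 2032).
Daylight saving runs 25 April – 19 September; the standard-time date in Galesk Administrative Region, 16 September 2032, is inside that window, so Galesk Administrative Region is at UTC−10:00.
04:19 UTC − 10h = 18:19 local (rolling into the previous day, 16 September 2032).

18:19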